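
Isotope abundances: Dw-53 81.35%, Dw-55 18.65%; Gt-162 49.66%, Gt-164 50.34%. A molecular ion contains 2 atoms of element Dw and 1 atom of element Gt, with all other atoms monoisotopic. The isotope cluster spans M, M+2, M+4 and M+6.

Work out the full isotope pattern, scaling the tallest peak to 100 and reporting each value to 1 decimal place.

Element Dw pattern (n=2): 0.66178225 : 0.3034355 : 0.03478225
Element Gt pattern (n=1): 0.4966 : 0.5034
Convolve the two distributions (both contribute in 2-u steps):
  M: 0.66178225×0.4966 = 0.328641
  M+2: 0.66178225×0.5034 + 0.3034355×0.4966 = 0.483827
  M+4: 0.3034355×0.5034 + 0.03478225×0.4966 = 0.170022
  M+6: 0.03478225×0.5034 = 0.017509
Scale to base peak (0.483827) = 100: 67.9 : 100.0 : 35.1 : 3.6

67.9 : 100.0 : 35.1 : 3.6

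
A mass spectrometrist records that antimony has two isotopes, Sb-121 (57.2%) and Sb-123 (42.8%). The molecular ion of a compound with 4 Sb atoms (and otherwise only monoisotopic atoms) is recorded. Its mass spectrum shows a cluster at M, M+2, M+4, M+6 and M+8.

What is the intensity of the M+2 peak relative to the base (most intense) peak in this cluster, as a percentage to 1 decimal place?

(0.572 + 0.428)^4 gives M 0.1070, M+2 0.3204, M+4 0.3596, M+6 0.1794, M+8 0.0336; the largest is M+4.
P(M+4) = C(4,2) × 0.572^2 × 0.428^2 = 6 × 0.327184 × 0.183184 = 0.359609 (base)
P(M+2) = C(4,1) × 0.572^3 × 0.428^1 = 4 × 0.18714925 × 0.4280 = 0.320400
Relative intensity = 0.320400 / 0.359609 × 100 = 89.1

89.1%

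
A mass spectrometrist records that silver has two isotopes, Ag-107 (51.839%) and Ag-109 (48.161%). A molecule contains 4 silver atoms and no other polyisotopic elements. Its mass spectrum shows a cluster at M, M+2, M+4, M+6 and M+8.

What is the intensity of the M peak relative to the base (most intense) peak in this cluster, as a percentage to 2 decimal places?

19.31%

Binomial terms of (0.51839 + 0.48161)^4: M 0.0722, M+2 0.2684, M+4 0.3740, M+6 0.2316, M+8 0.0538 → M+4 is the base peak.
P(M+4) = C(4,2) × 0.51839^2 × 0.48161^2 = 6 × 0.26872819 × 0.23194819 = 0.373986 (base)
P(M) = C(4,0) × 0.51839^4 × 0.48161^0 = 1 × 0.07221484 × 1.0000 = 0.072215
Relative intensity = 0.072215 / 0.373986 × 100 = 19.31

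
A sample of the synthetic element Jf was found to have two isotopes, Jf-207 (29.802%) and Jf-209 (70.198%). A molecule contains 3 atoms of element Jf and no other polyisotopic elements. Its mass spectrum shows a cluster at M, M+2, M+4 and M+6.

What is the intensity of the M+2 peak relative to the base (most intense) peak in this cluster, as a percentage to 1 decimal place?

42.5%

Binomial terms of (0.29802 + 0.70198)^3: M 0.0265, M+2 0.1870, M+4 0.4406, M+6 0.3459 → M+4 is the base peak.
P(M+4) = C(3,2) × 0.29802^1 × 0.70198^2 = 3 × 0.29802 × 0.49277592 = 0.440571 (base)
P(M+2) = C(3,1) × 0.29802^2 × 0.70198^1 = 3 × 0.08881592 × 0.70198 = 0.187041
Relative intensity = 0.187041 / 0.440571 × 100 = 42.5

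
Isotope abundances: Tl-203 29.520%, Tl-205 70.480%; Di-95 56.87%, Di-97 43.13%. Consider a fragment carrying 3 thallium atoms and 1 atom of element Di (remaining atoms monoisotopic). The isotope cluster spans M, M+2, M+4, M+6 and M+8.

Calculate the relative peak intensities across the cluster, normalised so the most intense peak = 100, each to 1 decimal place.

Thallium pattern (n=3): 0.02572463 : 0.18425524 : 0.43991564 : 0.35010449
Element Di pattern (n=1): 0.5687 : 0.4313
Convolve the two distributions (both contribute in 2-u steps):
  M: 0.02572463×0.5687 = 0.014630
  M+2: 0.02572463×0.4313 + 0.18425524×0.5687 = 0.115881
  M+4: 0.18425524×0.4313 + 0.43991564×0.5687 = 0.329649
  M+6: 0.43991564×0.4313 + 0.35010449×0.5687 = 0.388840
  M+8: 0.35010449×0.4313 = 0.151000
Scale to base peak (0.388840) = 100: 3.8 : 29.8 : 84.8 : 100.0 : 38.8

3.8 : 29.8 : 84.8 : 100.0 : 38.8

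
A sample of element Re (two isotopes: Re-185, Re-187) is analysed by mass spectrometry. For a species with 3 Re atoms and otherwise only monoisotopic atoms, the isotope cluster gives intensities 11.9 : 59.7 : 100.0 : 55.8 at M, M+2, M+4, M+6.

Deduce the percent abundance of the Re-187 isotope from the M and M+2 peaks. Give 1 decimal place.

62.6%

If p is the fraction of Re that is Re-185, then I(M+2)/I(M) = [C(3,1)·p^2·(1−p)] / p^3 = 3·(1−p)/p = 59.7/11.9 = 5.0168
(1−p)/p = 5.0168/3 = 1.6723  ⇒  p = 1/(1 + 1.6723) = 0.3742
Re-185: 37.4%, Re-187: 62.6%.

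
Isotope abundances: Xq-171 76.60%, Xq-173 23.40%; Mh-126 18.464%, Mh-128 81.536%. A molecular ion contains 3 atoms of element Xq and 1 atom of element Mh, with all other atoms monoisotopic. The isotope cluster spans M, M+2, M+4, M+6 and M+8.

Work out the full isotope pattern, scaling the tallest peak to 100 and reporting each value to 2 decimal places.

Element Xq pattern (n=3): 0.4494551 : 0.41190271 : 0.12582929 : 0.0128129
Element Mh pattern (n=1): 0.18464 : 0.81536
Convolve the two distributions (both contribute in 2-u steps):
  M: 0.4494551×0.18464 = 0.082987
  M+2: 0.4494551×0.81536 + 0.41190271×0.18464 = 0.442521
  M+4: 0.41190271×0.81536 + 0.12582929×0.18464 = 0.359082
  M+6: 0.12582929×0.81536 + 0.0128129×0.18464 = 0.104962
  M+8: 0.0128129×0.81536 = 0.010447
Scale to base peak (0.442521) = 100: 18.75 : 100.00 : 81.14 : 23.72 : 2.36

18.75 : 100.00 : 81.14 : 23.72 : 2.36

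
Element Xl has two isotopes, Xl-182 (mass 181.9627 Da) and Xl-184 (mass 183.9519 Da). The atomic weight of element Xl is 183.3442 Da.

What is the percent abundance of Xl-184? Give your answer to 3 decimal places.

With x = fraction of Xl-182 (so Xl-184 is 1 − x):
181.9627·x + 183.9519·(1 − x) = 183.3442
(181.9627 − 183.9519)·x = 183.3442 − 183.9519
x = -0.6077 / -1.9892 = 0.30550 → 30.550% Xl-182, 69.450% Xl-184.

69.450%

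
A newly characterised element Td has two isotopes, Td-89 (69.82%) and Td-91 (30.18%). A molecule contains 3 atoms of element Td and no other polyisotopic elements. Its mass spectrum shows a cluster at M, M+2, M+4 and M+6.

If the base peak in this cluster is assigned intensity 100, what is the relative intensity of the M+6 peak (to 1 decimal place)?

6.2

(0.6982 + 0.3018)^3 gives M 0.3404, M+2 0.4414, M+4 0.1908, M+6 0.0275; the largest is M+2.
P(M+2) = C(3,1) × 0.6982^2 × 0.3018^1 = 3 × 0.48748324 × 0.3018 = 0.441367 (base)
P(M+6) = C(3,3) × 0.6982^0 × 0.3018^3 = 1 × 1.0000 × 0.02748892 = 0.027489
Relative intensity = 0.027489 / 0.441367 × 100 = 6.2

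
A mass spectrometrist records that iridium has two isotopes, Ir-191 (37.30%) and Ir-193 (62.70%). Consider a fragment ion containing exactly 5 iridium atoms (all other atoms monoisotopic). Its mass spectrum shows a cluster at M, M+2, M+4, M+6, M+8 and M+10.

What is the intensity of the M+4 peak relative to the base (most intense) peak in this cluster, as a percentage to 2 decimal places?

Term probabilities: M 0.0072, M+2 0.0607, M+4 0.2040, M+6 0.3429, M+8 0.2882, M+10 0.0969. Base peak = M+6.
P(M+6) = C(5,3) × 0.3730^2 × 0.6270^3 = 10 × 0.139129 × 0.24649188 = 0.342942 (base)
P(M+4) = C(5,2) × 0.3730^3 × 0.6270^2 = 10 × 0.05189512 × 0.393129 = 0.204015
Relative intensity = 0.204015 / 0.342942 × 100 = 59.49

59.49%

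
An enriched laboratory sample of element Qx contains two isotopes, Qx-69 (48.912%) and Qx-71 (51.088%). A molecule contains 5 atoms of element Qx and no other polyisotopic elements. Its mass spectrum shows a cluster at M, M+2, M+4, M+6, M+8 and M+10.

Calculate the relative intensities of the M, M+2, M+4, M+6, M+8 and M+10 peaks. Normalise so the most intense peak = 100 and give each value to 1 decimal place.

Expanding (0.48912 + 0.51088)^5:
P(M) = 0.48912^5 = 0.027995
P(M+2) = 5 × 0.48912^4 × 0.51088^1 = 0.146201
P(M+4) = 10 × 0.48912^3 × 0.51088^2 = 0.305411
P(M+6) = 10 × 0.48912^2 × 0.51088^3 = 0.318998
P(M+8) = 5 × 0.48912^1 × 0.51088^4 = 0.166595
P(M+10) = 0.51088^5 = 0.034801
The M+6 peak is largest (0.318998); scaling to 100 gives 8.8 : 45.8 : 95.7 : 100.0 : 52.2 : 10.9.

8.8 : 45.8 : 95.7 : 100.0 : 52.2 : 10.9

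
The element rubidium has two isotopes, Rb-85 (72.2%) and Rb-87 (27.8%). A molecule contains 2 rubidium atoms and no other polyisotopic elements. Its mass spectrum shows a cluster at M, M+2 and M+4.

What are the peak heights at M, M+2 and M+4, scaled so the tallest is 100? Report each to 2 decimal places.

Expanding (0.722 + 0.278)^2:
P(M) = 0.722^2 = 0.521284
P(M+2) = 2 × 0.722^1 × 0.278^1 = 0.401432
P(M+4) = 0.278^2 = 0.077284
The M peak is largest (0.521284); scaling to 100 gives 100.00 : 77.01 : 14.83.

100.00 : 77.01 : 14.83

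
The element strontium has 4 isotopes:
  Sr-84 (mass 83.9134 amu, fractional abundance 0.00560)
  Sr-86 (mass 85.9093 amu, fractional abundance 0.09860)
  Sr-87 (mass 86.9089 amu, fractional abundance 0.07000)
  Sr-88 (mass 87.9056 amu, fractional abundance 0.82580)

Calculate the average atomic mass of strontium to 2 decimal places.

87.62 amu

The abundance-weighted mean is 0.00560 × 83.9134 + 0.09860 × 85.9093 + 0.07000 × 86.9089 + 0.82580 × 87.9056
= 0.46992 + 8.47066 + 6.08362 + 72.59244 = 87.61664 amu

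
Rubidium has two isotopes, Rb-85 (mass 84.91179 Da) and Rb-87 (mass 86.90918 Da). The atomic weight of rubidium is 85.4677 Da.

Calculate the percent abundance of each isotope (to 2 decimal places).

With x = fraction of Rb-85 (so Rb-87 is 1 − x):
84.91179·x + 86.90918·(1 − x) = 85.4677
(84.91179 − 86.90918)·x = 85.4677 − 86.90918
x = -1.44148 / -1.99739 = 0.72168 → 72.17% Rb-85, 27.83% Rb-87.

Rb-85: 72.17%, Rb-87: 27.83%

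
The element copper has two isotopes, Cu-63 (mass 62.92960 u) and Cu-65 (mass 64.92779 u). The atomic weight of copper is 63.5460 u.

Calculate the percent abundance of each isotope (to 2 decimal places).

Cu-63: 69.15%, Cu-65: 30.85%

Writing the weighted mean with unknown fraction x of Cu-63:
62.92960·x + 64.92779·(1 − x) = 63.5460
(62.92960 − 64.92779)·x = 63.5460 − 64.92779
x = -1.38179 / -1.99819 = 0.69152 → 69.15% Cu-63, 30.85% Cu-65.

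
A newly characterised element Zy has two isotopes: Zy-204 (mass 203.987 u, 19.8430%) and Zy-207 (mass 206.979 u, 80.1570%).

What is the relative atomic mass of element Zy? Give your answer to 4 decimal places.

The abundance-weighted mean is 0.198430 × 203.987 + 0.801570 × 206.979
= 40.47714 + 165.90816 = 206.38530 u

206.3853 u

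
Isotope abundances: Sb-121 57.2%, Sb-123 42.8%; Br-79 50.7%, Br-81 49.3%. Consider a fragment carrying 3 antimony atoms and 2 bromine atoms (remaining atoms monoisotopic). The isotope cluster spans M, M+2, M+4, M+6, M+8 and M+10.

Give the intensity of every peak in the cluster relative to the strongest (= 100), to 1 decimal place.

14.3 : 59.9 : 100.0 : 83.1 : 34.4 : 5.7

Antimony pattern (n=3): 0.18714925 : 0.42010426 : 0.31434374 : 0.07840275
Bromine pattern (n=2): 0.257049 : 0.499902 : 0.243049
Convolve the two distributions (both contribute in 2-u steps):
  M: 0.18714925×0.257049 = 0.048107
  M+2: 0.18714925×0.499902 + 0.42010426×0.257049 = 0.201544
  M+4: 0.18714925×0.243049 + 0.42010426×0.499902 + 0.31434374×0.257049 = 0.336299
  M+6: 0.42010426×0.243049 + 0.31434374×0.499902 + 0.07840275×0.257049 = 0.279400
  M+8: 0.31434374×0.243049 + 0.07840275×0.499902 = 0.115595
  M+10: 0.07840275×0.243049 = 0.019056
Scale to base peak (0.336299) = 100: 14.3 : 59.9 : 100.0 : 83.1 : 34.4 : 5.7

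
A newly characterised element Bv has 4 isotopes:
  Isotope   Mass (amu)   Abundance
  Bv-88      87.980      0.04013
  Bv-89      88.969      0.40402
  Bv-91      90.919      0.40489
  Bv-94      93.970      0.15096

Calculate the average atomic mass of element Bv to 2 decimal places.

90.47 amu

The abundance-weighted mean is 0.04013 × 87.980 + 0.40402 × 88.969 + 0.40489 × 90.919 + 0.15096 × 93.970
= 3.5306 + 35.9453 + 36.8122 + 14.1857 = 90.4738 amu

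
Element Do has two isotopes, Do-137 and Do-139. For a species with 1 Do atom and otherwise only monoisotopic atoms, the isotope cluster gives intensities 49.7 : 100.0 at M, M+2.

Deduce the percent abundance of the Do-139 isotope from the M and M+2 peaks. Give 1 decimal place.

66.8%

Let p = fractional abundance of Do-137. I(M+2)/I(M) = [C(1,1)·p^0·(1−p)] / p^1 = 1·(1−p)/p = 100.0/49.7 = 2.0121
(1−p)/p = 2.0121/1 = 2.0121  ⇒  p = 1/(1 + 2.0121) = 0.3320
Do-137: 33.2%, Do-139: 66.8%.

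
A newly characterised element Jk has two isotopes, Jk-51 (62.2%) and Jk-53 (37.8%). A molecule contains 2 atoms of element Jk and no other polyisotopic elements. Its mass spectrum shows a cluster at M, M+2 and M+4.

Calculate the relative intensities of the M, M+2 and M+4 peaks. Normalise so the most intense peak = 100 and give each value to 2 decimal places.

82.28 : 100.00 : 30.39

The 2 Jk atoms are independent, so intensities follow the terms of (0.622 + 0.378)^2.
P(M) = 0.622^2 = 0.386884
P(M+2) = 2 × 0.622^1 × 0.378^1 = 0.470232
P(M+4) = 0.378^2 = 0.142884
The M+2 peak is largest (0.470232); scaling to 100 gives 82.28 : 100.00 : 30.39.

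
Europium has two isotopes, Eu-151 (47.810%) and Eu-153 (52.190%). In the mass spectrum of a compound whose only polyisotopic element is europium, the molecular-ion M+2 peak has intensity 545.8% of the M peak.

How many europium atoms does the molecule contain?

5

For n independent Eu atoms, I(M+2)/I(M) = n · (abundance Eu-153) / (abundance Eu-151) = n · 0.52190/0.47810.
n = 5.458 × 0.47810/0.52190 = 5.00 ≈ 5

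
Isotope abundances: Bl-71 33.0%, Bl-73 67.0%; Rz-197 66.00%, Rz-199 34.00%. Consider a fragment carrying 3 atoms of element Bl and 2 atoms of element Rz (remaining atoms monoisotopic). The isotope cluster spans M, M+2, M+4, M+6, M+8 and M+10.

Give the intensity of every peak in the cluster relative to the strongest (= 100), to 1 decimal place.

4.4 : 31.3 : 83.2 : 100.0 : 52.4 : 9.8

Element Bl pattern (n=3): 0.035937 : 0.218889 : 0.444411 : 0.300763
Element Rz pattern (n=2): 0.4356 : 0.4488 : 0.1156
Convolve the two distributions (both contribute in 2-u steps):
  M: 0.035937×0.4356 = 0.015654
  M+2: 0.035937×0.4488 + 0.218889×0.4356 = 0.111477
  M+4: 0.035937×0.1156 + 0.218889×0.4488 + 0.444411×0.4356 = 0.295977
  M+6: 0.218889×0.1156 + 0.444411×0.4488 + 0.300763×0.4356 = 0.355768
  M+8: 0.444411×0.1156 + 0.300763×0.4488 = 0.186356
  M+10: 0.300763×0.1156 = 0.034768
Scale to base peak (0.355768) = 100: 4.4 : 31.3 : 83.2 : 100.0 : 52.4 : 9.8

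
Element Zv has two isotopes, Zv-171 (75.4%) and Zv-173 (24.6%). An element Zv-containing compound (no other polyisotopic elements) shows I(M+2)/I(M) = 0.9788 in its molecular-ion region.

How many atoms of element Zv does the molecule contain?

3

With n Zv atoms, P(M+2)/P(M) = C(n,1)·p^(n−1)q / p^n = n·q/p = n · 0.246/0.754.
n = 0.9788 × 0.754/0.246 = 3.00 ≈ 3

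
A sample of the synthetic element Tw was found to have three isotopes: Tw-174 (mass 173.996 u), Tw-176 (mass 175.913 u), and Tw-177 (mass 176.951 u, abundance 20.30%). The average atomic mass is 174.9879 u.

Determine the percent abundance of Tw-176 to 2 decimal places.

20.45%

Let x and y be the fractions of Tw-174 and Tw-176. Then x + y = 1 − 0.2030 = 0.7970 and 173.996x + 175.913y = 174.9879 − 0.2030×176.951 = 139.066847.
Substituting: 173.996x + 175.913(0.7970 − x) = 139.066847
(173.996 − 175.913)x = -1.135814  ⇒  x = 0.59250, y = 0.20450
Tw-174: 59.25%, Tw-176: 20.45%.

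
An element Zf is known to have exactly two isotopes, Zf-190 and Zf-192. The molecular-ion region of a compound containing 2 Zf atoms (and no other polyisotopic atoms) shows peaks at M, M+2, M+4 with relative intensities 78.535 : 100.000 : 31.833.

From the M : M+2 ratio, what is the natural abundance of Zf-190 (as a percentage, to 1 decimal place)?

61.1%

If p is the fraction of Zf that is Zf-190, then I(M+2)/I(M) = [C(2,1)·p^1·(1−p)] / p^2 = 2·(1−p)/p = 100.000/78.535 = 1.2733
(1−p)/p = 1.2733/2 = 0.6367  ⇒  p = 1/(1 + 0.6367) = 0.6110
Zf-190: 61.1%, Zf-192: 38.9%.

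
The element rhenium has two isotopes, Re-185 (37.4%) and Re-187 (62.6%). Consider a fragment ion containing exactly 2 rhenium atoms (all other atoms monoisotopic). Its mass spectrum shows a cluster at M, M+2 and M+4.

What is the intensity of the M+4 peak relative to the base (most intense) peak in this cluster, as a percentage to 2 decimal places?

Term probabilities: M 0.1399, M+2 0.4682, M+4 0.3919. Base peak = M+2.
P(M+2) = C(2,1) × 0.374^1 × 0.626^1 = 2 × 0.3740 × 0.6260 = 0.468248 (base)
P(M+4) = C(2,2) × 0.374^0 × 0.626^2 = 1 × 1.0000 × 0.391876 = 0.391876
Relative intensity = 0.391876 / 0.468248 × 100 = 83.69

83.69%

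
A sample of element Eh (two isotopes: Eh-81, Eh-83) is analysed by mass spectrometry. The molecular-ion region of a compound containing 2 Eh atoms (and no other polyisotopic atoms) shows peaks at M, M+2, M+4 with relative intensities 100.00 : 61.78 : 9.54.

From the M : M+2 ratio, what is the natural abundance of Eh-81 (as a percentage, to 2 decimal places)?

If p is the fraction of Eh that is Eh-81, then I(M+2)/I(M) = [C(2,1)·p^1·(1−p)] / p^2 = 2·(1−p)/p = 61.78/100.00 = 0.6178
(1−p)/p = 0.6178/2 = 0.3089  ⇒  p = 1/(1 + 0.3089) = 0.7640
Eh-81: 76.40%, Eh-83: 23.60%.

76.40%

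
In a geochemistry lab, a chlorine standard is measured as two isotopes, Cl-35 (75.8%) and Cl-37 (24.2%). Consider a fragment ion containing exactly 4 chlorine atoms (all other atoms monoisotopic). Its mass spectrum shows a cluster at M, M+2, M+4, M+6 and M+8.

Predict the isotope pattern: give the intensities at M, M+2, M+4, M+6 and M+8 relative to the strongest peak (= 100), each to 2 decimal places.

78.31 : 100.00 : 47.89 : 10.19 : 0.81

Each Cl atom is independently Cl-35 (p = 0.758) or Cl-37 (q = 0.242); the cluster is the binomial expansion (p + q)^4.
P(M) = 0.758^4 = 0.330124
P(M+2) = 4 × 0.758^3 × 0.242^1 = 0.421583
P(M+4) = 6 × 0.758^2 × 0.242^2 = 0.201893
P(M+6) = 4 × 0.758^1 × 0.242^3 = 0.042971
P(M+8) = 0.242^4 = 0.003430
The M+2 peak is largest (0.421583); scaling to 100 gives 78.31 : 100.00 : 47.89 : 10.19 : 0.81.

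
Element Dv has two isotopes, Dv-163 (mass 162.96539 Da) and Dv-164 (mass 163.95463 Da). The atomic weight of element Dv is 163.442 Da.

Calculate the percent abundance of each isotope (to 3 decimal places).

Dv-163: 51.821%, Dv-164: 48.179%

Let x be the fractional abundance of Dv-163; then Dv-164 has abundance 1 − x.
162.96539·x + 163.95463·(1 − x) = 163.442
(162.96539 − 163.95463)·x = 163.442 − 163.95463
x = -0.51263 / -0.98924 = 0.51821 → 51.821% Dv-163, 48.179% Dv-164.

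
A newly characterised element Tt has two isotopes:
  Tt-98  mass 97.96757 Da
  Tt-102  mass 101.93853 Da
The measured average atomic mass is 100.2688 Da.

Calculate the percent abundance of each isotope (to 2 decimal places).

With x = fraction of Tt-98 (so Tt-102 is 1 − x):
97.96757·x + 101.93853·(1 − x) = 100.2688
(97.96757 − 101.93853)·x = 100.2688 − 101.93853
x = -1.66973 / -3.97096 = 0.42049 → 42.05% Tt-98, 57.95% Tt-102.

Tt-98: 42.05%, Tt-102: 57.95%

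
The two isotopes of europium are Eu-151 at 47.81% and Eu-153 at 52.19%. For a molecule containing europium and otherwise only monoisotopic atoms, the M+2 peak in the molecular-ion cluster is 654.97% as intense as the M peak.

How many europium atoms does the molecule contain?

6

With n Eu atoms, P(M+2)/P(M) = C(n,1)·p^(n−1)q / p^n = n·q/p = n · 0.5219/0.4781.
n = 6.5497 × 0.4781/0.5219 = 6.00 ≈ 6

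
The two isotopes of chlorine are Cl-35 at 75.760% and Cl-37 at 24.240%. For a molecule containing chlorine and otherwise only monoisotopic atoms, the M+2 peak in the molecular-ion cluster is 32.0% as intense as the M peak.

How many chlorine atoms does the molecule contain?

1

The M+2/M ratio from n Cl atoms is n · q/p = n · 0.24240/0.75760.
n = 0.320 × 0.75760/0.24240 = 1.00 ≈ 1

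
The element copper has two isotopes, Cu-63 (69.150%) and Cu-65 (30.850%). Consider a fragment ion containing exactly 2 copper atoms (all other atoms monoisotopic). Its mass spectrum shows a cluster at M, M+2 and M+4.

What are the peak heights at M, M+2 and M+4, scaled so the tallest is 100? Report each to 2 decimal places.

Each Cu atom is independently Cu-63 (p = 0.69150) or Cu-65 (q = 0.30850); the cluster is the binomial expansion (p + q)^2.
P(M) = 0.69150^2 = 0.478172
P(M+2) = 2 × 0.69150^1 × 0.30850^1 = 0.426656
P(M+4) = 0.30850^2 = 0.095172
The M peak is largest (0.478172); scaling to 100 gives 100.00 : 89.23 : 19.90.

100.00 : 89.23 : 19.90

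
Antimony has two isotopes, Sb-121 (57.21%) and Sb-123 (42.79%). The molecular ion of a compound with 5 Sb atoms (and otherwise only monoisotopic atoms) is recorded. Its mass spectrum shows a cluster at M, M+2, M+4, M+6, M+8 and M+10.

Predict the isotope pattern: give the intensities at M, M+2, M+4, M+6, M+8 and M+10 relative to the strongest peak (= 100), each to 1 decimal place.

17.9 : 66.8 : 100.0 : 74.8 : 28.0 : 4.2

Each Sb atom is independently Sb-121 (p = 0.5721) or Sb-123 (q = 0.4279); the cluster is the binomial expansion (p + q)^5.
P(M) = 0.5721^5 = 0.061286
P(M+2) = 5 × 0.5721^4 × 0.4279^1 = 0.229192
P(M+4) = 10 × 0.5721^3 × 0.4279^2 = 0.342847
P(M+6) = 10 × 0.5721^2 × 0.4279^3 = 0.256431
P(M+8) = 5 × 0.5721^1 × 0.4279^4 = 0.095898
P(M+10) = 0.4279^5 = 0.014345
The M+4 peak is largest (0.342847); scaling to 100 gives 17.9 : 66.8 : 100.0 : 74.8 : 28.0 : 4.2.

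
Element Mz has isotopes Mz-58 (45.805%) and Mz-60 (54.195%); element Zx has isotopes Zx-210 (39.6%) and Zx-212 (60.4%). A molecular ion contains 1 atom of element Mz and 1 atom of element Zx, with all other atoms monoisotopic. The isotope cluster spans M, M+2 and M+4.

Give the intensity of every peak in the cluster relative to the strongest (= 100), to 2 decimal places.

Element Mz pattern (n=1): 0.45805 : 0.54195
Element Zx pattern (n=1): 0.3960 : 0.6040
Convolve the two distributions (both contribute in 2-u steps):
  M: 0.45805×0.3960 = 0.181388
  M+2: 0.45805×0.6040 + 0.54195×0.3960 = 0.491274
  M+4: 0.54195×0.6040 = 0.327338
Scale to base peak (0.491274) = 100: 36.92 : 100.00 : 66.63

36.92 : 100.00 : 66.63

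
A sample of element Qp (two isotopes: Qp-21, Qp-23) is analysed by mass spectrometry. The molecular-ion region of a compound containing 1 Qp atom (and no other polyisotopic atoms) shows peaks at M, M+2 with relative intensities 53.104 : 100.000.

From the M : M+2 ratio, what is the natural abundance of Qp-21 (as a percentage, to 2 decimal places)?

Let p = fractional abundance of Qp-21. I(M+2)/I(M) = [C(1,1)·p^0·(1−p)] / p^1 = 1·(1−p)/p = 100.000/53.104 = 1.8831
(1−p)/p = 1.8831/1 = 1.8831  ⇒  p = 1/(1 + 1.8831) = 0.3468
Qp-21: 34.68%, Qp-23: 65.32%.

34.68%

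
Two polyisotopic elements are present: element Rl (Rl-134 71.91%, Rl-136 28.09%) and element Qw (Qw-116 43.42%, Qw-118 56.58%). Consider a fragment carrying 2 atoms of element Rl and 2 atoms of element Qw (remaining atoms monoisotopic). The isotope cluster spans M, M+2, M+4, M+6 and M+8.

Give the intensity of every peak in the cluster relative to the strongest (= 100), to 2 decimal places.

Element Rl pattern (n=2): 0.51710481 : 0.40399038 : 0.07890481
Element Qw pattern (n=2): 0.18852964 : 0.49134072 : 0.32012964
Convolve the two distributions (both contribute in 2-u steps):
  M: 0.51710481×0.18852964 = 0.097490
  M+2: 0.51710481×0.49134072 + 0.40399038×0.18852964 = 0.330239
  M+4: 0.51710481×0.32012964 + 0.40399038×0.49134072 + 0.07890481×0.18852964 = 0.378913
  M+6: 0.40399038×0.32012964 + 0.07890481×0.49134072 = 0.168098
  M+8: 0.07890481×0.32012964 = 0.025260
Scale to base peak (0.378913) = 100: 25.73 : 87.15 : 100.00 : 44.36 : 6.67

25.73 : 87.15 : 100.00 : 44.36 : 6.67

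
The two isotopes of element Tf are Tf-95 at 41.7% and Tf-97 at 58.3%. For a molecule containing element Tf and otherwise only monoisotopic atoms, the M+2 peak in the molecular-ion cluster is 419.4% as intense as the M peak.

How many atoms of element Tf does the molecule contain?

With n Tf atoms, P(M+2)/P(M) = C(n,1)·p^(n−1)q / p^n = n·q/p = n · 0.583/0.417.
n = 4.194 × 0.417/0.583 = 3.00 ≈ 3

3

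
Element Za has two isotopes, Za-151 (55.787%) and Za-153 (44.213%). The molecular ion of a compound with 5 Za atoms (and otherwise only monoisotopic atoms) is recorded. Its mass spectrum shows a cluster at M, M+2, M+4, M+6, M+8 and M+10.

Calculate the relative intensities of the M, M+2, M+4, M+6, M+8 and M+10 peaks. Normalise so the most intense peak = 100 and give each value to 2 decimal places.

Expanding (0.55787 + 0.44213)^5:
P(M) = 0.55787^5 = 0.054034
P(M+2) = 5 × 0.55787^4 × 0.44213^1 = 0.214117
P(M+4) = 10 × 0.55787^3 × 0.44213^2 = 0.339390
P(M+6) = 10 × 0.55787^2 × 0.44213^3 = 0.268978
P(M+8) = 5 × 0.55787^1 × 0.44213^4 = 0.106587
P(M+10) = 0.44213^5 = 0.016895
The M+4 peak is largest (0.339390); scaling to 100 gives 15.92 : 63.09 : 100.00 : 79.25 : 31.41 : 4.98.

15.92 : 63.09 : 100.00 : 79.25 : 31.41 : 4.98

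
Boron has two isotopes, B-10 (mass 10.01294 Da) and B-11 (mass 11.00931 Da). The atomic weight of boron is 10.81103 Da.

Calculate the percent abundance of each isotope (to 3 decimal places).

Writing the weighted mean with unknown fraction x of B-10:
10.01294·x + 11.00931·(1 − x) = 10.81103
(10.01294 − 11.00931)·x = 10.81103 − 11.00931
x = -0.19828 / -0.99637 = 0.19900 → 19.900% B-10, 80.100% B-11.

B-10: 19.900%, B-11: 80.100%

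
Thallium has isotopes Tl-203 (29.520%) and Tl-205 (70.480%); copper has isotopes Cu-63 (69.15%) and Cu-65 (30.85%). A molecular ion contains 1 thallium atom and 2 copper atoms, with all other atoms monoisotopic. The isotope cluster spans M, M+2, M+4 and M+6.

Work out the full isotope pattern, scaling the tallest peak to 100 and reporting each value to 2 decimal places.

30.49 : 100.00 : 71.02 : 14.49

Thallium pattern (n=1): 0.2952 : 0.7048
Copper pattern (n=2): 0.47817225 : 0.4266555 : 0.09517225
Convolve the two distributions (both contribute in 2-u steps):
  M: 0.2952×0.47817225 = 0.141156
  M+2: 0.2952×0.4266555 + 0.7048×0.47817225 = 0.462965
  M+4: 0.2952×0.09517225 + 0.7048×0.4266555 = 0.328802
  M+6: 0.7048×0.09517225 = 0.067077
Scale to base peak (0.462965) = 100: 30.49 : 100.00 : 71.02 : 14.49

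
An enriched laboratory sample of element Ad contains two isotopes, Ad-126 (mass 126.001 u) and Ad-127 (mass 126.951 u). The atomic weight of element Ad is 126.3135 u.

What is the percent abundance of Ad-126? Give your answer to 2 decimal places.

67.11%

With x = fraction of Ad-126 (so Ad-127 is 1 − x):
126.001·x + 126.951·(1 − x) = 126.3135
(126.001 − 126.951)·x = 126.3135 − 126.951
x = -0.6375 / -0.950 = 0.67105 → 67.11% Ad-126, 32.89% Ad-127.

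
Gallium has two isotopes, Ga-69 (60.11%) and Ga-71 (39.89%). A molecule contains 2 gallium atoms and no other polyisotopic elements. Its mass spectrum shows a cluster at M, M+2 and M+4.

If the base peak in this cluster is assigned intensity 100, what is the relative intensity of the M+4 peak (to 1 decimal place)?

Term probabilities: M 0.3613, M+2 0.4796, M+4 0.1591. Base peak = M+2.
P(M+2) = C(2,1) × 0.6011^1 × 0.3989^1 = 2 × 0.6011 × 0.3989 = 0.479558 (base)
P(M+4) = C(2,2) × 0.6011^0 × 0.3989^2 = 1 × 1.0000 × 0.15912121 = 0.159121
Relative intensity = 0.159121 / 0.479558 × 100 = 33.2

33.2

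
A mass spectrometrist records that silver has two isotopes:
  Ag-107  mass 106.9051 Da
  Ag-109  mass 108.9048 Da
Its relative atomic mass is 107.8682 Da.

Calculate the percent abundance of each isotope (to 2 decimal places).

Writing the weighted mean with unknown fraction x of Ag-107:
106.9051·x + 108.9048·(1 − x) = 107.8682
(106.9051 − 108.9048)·x = 107.8682 − 108.9048
x = -1.0366 / -1.9997 = 0.51838 → 51.84% Ag-107, 48.16% Ag-109.

Ag-107: 51.84%, Ag-109: 48.16%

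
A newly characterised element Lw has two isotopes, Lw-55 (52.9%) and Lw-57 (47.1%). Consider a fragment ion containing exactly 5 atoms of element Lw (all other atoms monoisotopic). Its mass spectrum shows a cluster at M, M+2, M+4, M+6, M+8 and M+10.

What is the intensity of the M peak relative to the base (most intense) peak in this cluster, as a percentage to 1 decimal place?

12.6%

(0.529 + 0.471)^5 gives M 0.0414, M+2 0.1844, M+4 0.3284, M+6 0.2924, M+8 0.1302, M+10 0.0232; the largest is M+4.
P(M+4) = C(5,2) × 0.529^3 × 0.471^2 = 10 × 0.14803589 × 0.221841 = 0.328404 (base)
P(M) = C(5,0) × 0.529^5 × 0.471^0 = 1 × 0.04142651 × 1.0000 = 0.041427
Relative intensity = 0.041427 / 0.328404 × 100 = 12.6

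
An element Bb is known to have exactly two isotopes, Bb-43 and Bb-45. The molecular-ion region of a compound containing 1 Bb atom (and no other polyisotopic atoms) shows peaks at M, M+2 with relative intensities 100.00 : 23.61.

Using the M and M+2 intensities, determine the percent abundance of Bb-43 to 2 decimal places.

80.90%

Write p for the Bb-43 fraction. I(M+2)/I(M) = [C(1,1)·p^0·(1−p)] / p^1 = 1·(1−p)/p = 23.61/100.00 = 0.2361
(1−p)/p = 0.2361/1 = 0.2361  ⇒  p = 1/(1 + 0.2361) = 0.8090
Bb-43: 80.90%, Bb-45: 19.10%.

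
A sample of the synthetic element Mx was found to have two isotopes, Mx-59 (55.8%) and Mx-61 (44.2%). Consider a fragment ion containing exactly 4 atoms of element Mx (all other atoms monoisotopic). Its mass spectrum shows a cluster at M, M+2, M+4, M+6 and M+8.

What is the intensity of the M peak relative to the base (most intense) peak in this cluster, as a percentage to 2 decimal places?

Term probabilities: M 0.0969, M+2 0.3072, M+4 0.3650, M+6 0.1927, M+8 0.0382. Base peak = M+4.
P(M+4) = C(4,2) × 0.558^2 × 0.442^2 = 6 × 0.311364 × 0.195364 = 0.364976 (base)
P(M) = C(4,0) × 0.558^4 × 0.442^0 = 1 × 0.09694754 × 1.0000 = 0.096948
Relative intensity = 0.096948 / 0.364976 × 100 = 26.56

26.56%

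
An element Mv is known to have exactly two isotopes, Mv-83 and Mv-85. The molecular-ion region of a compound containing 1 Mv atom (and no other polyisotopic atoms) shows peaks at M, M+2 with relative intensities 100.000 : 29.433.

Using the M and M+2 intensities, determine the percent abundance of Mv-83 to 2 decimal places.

77.26%

If p is the fraction of Mv that is Mv-83, then I(M+2)/I(M) = [C(1,1)·p^0·(1−p)] / p^1 = 1·(1−p)/p = 29.433/100.000 = 0.2943
(1−p)/p = 0.2943/1 = 0.2943  ⇒  p = 1/(1 + 0.2943) = 0.7726
Mv-83: 77.26%, Mv-85: 22.74%.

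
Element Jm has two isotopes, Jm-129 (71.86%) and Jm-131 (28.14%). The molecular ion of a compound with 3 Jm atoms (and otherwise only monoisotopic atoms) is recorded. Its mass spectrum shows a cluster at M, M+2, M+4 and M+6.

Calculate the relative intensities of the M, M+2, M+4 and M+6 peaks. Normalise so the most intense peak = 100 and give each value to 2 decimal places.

Expanding (0.7186 + 0.2814)^3:
P(M) = 0.7186^3 = 0.371075
P(M+2) = 3 × 0.7186^2 × 0.2814^1 = 0.435933
P(M+4) = 3 × 0.7186^1 × 0.2814^2 = 0.170709
P(M+6) = 0.2814^3 = 0.022283
The M+2 peak is largest (0.435933); scaling to 100 gives 85.12 : 100.00 : 39.16 : 5.11.

85.12 : 100.00 : 39.16 : 5.11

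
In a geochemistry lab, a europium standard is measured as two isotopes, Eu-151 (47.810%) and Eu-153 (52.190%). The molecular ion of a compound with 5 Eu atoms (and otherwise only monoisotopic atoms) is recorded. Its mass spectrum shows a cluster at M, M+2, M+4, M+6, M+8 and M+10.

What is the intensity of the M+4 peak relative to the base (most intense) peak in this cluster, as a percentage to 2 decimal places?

91.61%

Term probabilities: M 0.0250, M+2 0.1363, M+4 0.2977, M+6 0.3249, M+8 0.1774, M+10 0.0387. Base peak = M+6.
P(M+6) = C(5,3) × 0.47810^2 × 0.52190^3 = 10 × 0.22857961 × 0.14215492 = 0.324937 (base)
P(M+4) = C(5,2) × 0.47810^3 × 0.52190^2 = 10 × 0.10928391 × 0.27237961 = 0.297667
Relative intensity = 0.297667 / 0.324937 × 100 = 91.61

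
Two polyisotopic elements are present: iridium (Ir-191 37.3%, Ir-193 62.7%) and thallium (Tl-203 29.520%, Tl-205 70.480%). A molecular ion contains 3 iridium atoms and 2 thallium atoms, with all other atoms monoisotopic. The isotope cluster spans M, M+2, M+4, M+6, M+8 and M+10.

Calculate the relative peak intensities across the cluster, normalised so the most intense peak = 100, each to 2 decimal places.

Iridium pattern (n=3): 0.05189512 : 0.26170165 : 0.43991135 : 0.24649188
Thallium pattern (n=2): 0.08714304 : 0.41611392 : 0.49674304
Convolve the two distributions (both contribute in 2-u steps):
  M: 0.05189512×0.08714304 = 0.004522
  M+2: 0.05189512×0.41611392 + 0.26170165×0.08714304 = 0.044400
  M+4: 0.05189512×0.49674304 + 0.26170165×0.41611392 + 0.43991135×0.08714304 = 0.173011
  M+6: 0.26170165×0.49674304 + 0.43991135×0.41611392 + 0.24649188×0.08714304 = 0.334532
  M+8: 0.43991135×0.49674304 + 0.24649188×0.41611392 = 0.321092
  M+10: 0.24649188×0.49674304 = 0.122443
Scale to base peak (0.334532) = 100: 1.35 : 13.27 : 51.72 : 100.00 : 95.98 : 36.60

1.35 : 13.27 : 51.72 : 100.00 : 95.98 : 36.60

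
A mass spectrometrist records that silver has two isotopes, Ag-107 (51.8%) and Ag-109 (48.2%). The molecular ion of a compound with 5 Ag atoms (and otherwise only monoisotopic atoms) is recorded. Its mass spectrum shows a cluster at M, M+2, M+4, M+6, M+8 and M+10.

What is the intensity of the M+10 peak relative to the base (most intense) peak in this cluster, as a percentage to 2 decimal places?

Term probabilities: M 0.0373, M+2 0.1735, M+4 0.3229, M+6 0.3005, M+8 0.1398, M+10 0.0260. Base peak = M+4.
P(M+4) = C(5,2) × 0.518^3 × 0.482^2 = 10 × 0.13899183 × 0.232324 = 0.322911 (base)
P(M+10) = C(5,5) × 0.518^0 × 0.482^5 = 1 × 1.0000 × 0.02601568 = 0.026016
Relative intensity = 0.026016 / 0.322911 × 100 = 8.06

8.06%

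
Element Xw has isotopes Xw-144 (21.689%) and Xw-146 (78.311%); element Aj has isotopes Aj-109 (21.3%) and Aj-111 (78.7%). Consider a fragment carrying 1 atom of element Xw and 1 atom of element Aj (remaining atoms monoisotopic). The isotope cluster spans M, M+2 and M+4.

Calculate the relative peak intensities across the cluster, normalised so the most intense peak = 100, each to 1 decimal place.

7.5 : 54.8 : 100.0

Element Xw pattern (n=1): 0.21689 : 0.78311
Element Aj pattern (n=1): 0.2130 : 0.7870
Convolve the two distributions (both contribute in 2-u steps):
  M: 0.21689×0.2130 = 0.046198
  M+2: 0.21689×0.7870 + 0.78311×0.2130 = 0.337495
  M+4: 0.78311×0.7870 = 0.616308
Scale to base peak (0.616308) = 100: 7.5 : 54.8 : 100.0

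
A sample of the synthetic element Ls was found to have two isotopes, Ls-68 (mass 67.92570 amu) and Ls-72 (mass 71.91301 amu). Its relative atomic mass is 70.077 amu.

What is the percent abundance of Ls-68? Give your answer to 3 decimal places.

46.046%

Writing the weighted mean with unknown fraction x of Ls-68:
67.92570·x + 71.91301·(1 − x) = 70.077
(67.92570 − 71.91301)·x = 70.077 − 71.91301
x = -1.83601 / -3.98731 = 0.46046 → 46.046% Ls-68, 53.954% Ls-72.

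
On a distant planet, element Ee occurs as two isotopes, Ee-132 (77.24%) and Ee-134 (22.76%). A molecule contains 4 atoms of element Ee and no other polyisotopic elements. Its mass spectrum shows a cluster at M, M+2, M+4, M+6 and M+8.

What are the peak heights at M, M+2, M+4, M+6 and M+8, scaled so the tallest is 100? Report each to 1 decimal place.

84.8 : 100.0 : 44.2 : 8.7 : 0.6

The 4 Ee atoms are independent, so intensities follow the terms of (0.7724 + 0.2276)^4.
P(M) = 0.7724^4 = 0.355934
P(M+2) = 4 × 0.7724^3 × 0.2276^1 = 0.419526
P(M+4) = 6 × 0.7724^2 × 0.2276^2 = 0.185430
P(M+6) = 4 × 0.7724^1 × 0.2276^3 = 0.036427
P(M+8) = 0.2276^4 = 0.002683
The M+2 peak is largest (0.419526); scaling to 100 gives 84.8 : 100.0 : 44.2 : 8.7 : 0.6.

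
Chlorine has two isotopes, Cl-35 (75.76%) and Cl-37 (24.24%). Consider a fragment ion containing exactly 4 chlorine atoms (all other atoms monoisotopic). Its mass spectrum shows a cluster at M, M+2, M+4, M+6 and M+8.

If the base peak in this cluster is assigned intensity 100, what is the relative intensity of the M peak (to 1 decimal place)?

78.1

Binomial terms of (0.7576 + 0.2424)^4: M 0.3294, M+2 0.4216, M+4 0.2023, M+6 0.0432, M+8 0.0035 → M+2 is the base peak.
P(M+2) = C(4,1) × 0.7576^3 × 0.2424^1 = 4 × 0.4348304 × 0.2424 = 0.421612 (base)
P(M) = C(4,0) × 0.7576^4 × 0.2424^0 = 1 × 0.32942751 × 1.0000 = 0.329428
Relative intensity = 0.329428 / 0.421612 × 100 = 78.1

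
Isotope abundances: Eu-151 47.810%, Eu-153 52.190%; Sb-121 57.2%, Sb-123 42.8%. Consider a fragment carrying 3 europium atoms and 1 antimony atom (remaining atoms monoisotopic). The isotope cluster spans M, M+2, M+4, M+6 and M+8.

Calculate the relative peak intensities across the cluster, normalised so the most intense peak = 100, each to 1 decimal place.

16.6 : 66.8 : 100.0 : 66.0 : 16.2

Europium pattern (n=3): 0.10928391 : 0.3578871 : 0.39067407 : 0.14215492
Antimony pattern (n=1): 0.5720 : 0.4280
Convolve the two distributions (both contribute in 2-u steps):
  M: 0.10928391×0.5720 = 0.062510
  M+2: 0.10928391×0.4280 + 0.3578871×0.5720 = 0.251485
  M+4: 0.3578871×0.4280 + 0.39067407×0.5720 = 0.376641
  M+6: 0.39067407×0.4280 + 0.14215492×0.5720 = 0.248521
  M+8: 0.14215492×0.4280 = 0.060842
Scale to base peak (0.376641) = 100: 16.6 : 66.8 : 100.0 : 66.0 : 16.2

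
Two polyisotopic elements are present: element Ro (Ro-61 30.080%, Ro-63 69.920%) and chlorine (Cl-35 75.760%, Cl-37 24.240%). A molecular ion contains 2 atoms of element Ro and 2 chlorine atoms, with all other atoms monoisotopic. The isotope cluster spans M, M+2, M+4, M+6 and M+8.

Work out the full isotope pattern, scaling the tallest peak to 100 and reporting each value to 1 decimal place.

11.8 : 62.4 : 100.0 : 46.4 : 6.5

Element Ro pattern (n=2): 0.09048064 : 0.42063872 : 0.48888064
Chlorine pattern (n=2): 0.57395776 : 0.36728448 : 0.05875776
Convolve the two distributions (both contribute in 2-u steps):
  M: 0.09048064×0.57395776 = 0.051932
  M+2: 0.09048064×0.36728448 + 0.42063872×0.57395776 = 0.274661
  M+4: 0.09048064×0.05875776 + 0.42063872×0.36728448 + 0.48888064×0.57395776 = 0.440407
  M+6: 0.42063872×0.05875776 + 0.48888064×0.36728448 = 0.204274
  M+8: 0.48888064×0.05875776 = 0.028726
Scale to base peak (0.440407) = 100: 11.8 : 62.4 : 100.0 : 46.4 : 6.5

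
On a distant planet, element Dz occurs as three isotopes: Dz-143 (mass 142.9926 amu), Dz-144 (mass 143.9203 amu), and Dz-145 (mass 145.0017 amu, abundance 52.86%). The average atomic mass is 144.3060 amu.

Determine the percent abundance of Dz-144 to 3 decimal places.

27.098%

Let x and y be the fractions of Dz-143 and Dz-144. Then x + y = 1 − 0.5286 = 0.4714 and 142.9926x + 143.9203y = 144.3060 − 0.5286×145.0017 = 67.65810138.
Substituting: 142.9926x + 143.9203(0.4714 − x) = 67.65810138
(142.9926 − 143.9203)x = -0.18592804  ⇒  x = 0.20042, y = 0.27098
Dz-143: 20.042%, Dz-144: 27.098%.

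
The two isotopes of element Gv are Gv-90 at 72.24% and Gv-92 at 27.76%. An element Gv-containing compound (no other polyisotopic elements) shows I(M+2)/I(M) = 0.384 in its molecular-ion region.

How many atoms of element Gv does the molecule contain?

1

The M+2/M ratio from n Gv atoms is n · q/p = n · 0.2776/0.7224.
n = 0.384 × 0.7224/0.2776 = 1.00 ≈ 1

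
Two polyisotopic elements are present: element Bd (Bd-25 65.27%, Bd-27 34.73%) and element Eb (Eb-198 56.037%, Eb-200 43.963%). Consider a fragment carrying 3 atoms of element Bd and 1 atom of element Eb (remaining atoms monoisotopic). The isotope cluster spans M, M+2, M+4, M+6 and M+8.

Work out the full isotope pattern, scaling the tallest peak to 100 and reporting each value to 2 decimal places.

Element Bd pattern (n=3): 0.27806149 : 0.44386741 : 0.23618072 : 0.04189038
Element Eb pattern (n=1): 0.56037 : 0.43963
Convolve the two distributions (both contribute in 2-u steps):
  M: 0.27806149×0.56037 = 0.155817
  M+2: 0.27806149×0.43963 + 0.44386741×0.56037 = 0.370974
  M+4: 0.44386741×0.43963 + 0.23618072×0.56037 = 0.327486
  M+6: 0.23618072×0.43963 + 0.04189038×0.56037 = 0.127306
  M+8: 0.04189038×0.43963 = 0.018416
Scale to base peak (0.370974) = 100: 42.00 : 100.00 : 88.28 : 34.32 : 4.96

42.00 : 100.00 : 88.28 : 34.32 : 4.96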